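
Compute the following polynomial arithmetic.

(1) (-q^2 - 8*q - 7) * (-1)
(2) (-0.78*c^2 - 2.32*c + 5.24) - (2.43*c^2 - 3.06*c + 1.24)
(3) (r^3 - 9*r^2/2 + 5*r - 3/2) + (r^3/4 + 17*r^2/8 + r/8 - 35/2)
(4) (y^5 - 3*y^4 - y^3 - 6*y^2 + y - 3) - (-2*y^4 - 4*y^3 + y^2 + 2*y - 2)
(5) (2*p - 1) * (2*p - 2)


(1) = q^2 + 8*q + 7
(2) = -3.21*c^2 + 0.74*c + 4.0
(3) = 5*r^3/4 - 19*r^2/8 + 41*r/8 - 19
(4) = y^5 - y^4 + 3*y^3 - 7*y^2 - y - 1
(5) = 4*p^2 - 6*p + 2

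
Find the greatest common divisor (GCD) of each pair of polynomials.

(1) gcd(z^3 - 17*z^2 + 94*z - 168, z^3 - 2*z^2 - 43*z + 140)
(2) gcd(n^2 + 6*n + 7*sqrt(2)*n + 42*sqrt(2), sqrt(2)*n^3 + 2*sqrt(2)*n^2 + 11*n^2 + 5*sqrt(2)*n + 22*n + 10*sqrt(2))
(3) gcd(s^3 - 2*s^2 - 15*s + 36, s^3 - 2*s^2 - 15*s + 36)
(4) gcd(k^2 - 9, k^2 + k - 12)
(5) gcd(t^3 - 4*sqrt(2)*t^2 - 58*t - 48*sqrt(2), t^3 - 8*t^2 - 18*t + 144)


(1) = gcd((z - 7)*(z - 6)*(z - 4), (z - 5)*(z - 4)*(z + 7)) = z - 4
(2) = gcd((n + 6)*(n + 7*sqrt(2)), (n + 2)*(n + 5*sqrt(2))*(sqrt(2)*n + 1)) = 1
(3) = gcd((s - 3)^2*(s + 4), (s - 3)^2*(s + 4)) = s^3 - 2*s^2 - 15*s + 36
(4) = k - 3
(5) = gcd((t - 8*sqrt(2))*(t + sqrt(2))*(t + 3*sqrt(2)), (t - 8)*(t - 3*sqrt(2))*(t + 3*sqrt(2))) = t + 3*sqrt(2)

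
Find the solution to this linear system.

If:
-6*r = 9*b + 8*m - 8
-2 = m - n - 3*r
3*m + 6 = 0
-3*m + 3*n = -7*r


Then:
b = 2/3
m = -2
n = -9
r = 3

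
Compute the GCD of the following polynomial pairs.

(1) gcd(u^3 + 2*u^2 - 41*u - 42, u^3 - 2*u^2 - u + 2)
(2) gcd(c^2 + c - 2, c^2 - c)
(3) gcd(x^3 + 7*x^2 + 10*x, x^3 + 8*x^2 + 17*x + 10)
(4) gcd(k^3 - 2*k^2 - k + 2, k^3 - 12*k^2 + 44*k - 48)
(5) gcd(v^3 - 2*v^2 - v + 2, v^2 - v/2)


(1) = u + 1
(2) = c - 1
(3) = gcd(x*(x + 2)*(x + 5), (x + 1)*(x + 2)*(x + 5)) = x^2 + 7*x + 10
(4) = k - 2
(5) = 1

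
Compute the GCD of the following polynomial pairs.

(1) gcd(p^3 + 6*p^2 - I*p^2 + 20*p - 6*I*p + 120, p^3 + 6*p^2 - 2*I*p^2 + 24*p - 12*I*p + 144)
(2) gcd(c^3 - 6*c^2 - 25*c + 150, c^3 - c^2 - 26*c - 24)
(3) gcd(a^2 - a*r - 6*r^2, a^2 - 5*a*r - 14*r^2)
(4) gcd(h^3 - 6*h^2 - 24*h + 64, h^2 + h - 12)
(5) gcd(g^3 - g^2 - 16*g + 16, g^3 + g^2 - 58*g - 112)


(1) = gcd((p + 6)*(p - 5*I)*(p + 4*I), (p + 6)*(p - 6*I)*(p + 4*I)) = p^2 + p*(6 + 4*I) + 24*I
(2) = gcd((c - 6)*(c - 5)*(c + 5), (c - 6)*(c + 1)*(c + 4)) = c - 6
(3) = gcd((a - 3*r)*(a + 2*r), (a - 7*r)*(a + 2*r)) = a + 2*r
(4) = h + 4
(5) = gcd((g - 4)*(g - 1)*(g + 4), (g - 8)*(g + 2)*(g + 7)) = 1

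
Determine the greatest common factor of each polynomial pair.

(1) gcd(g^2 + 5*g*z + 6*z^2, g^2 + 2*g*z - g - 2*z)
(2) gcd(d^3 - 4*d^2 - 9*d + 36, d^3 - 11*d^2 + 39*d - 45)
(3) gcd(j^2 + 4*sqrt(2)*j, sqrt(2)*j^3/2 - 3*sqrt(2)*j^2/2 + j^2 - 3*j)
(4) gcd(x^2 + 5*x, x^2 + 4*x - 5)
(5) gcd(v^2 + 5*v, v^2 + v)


(1) = g + 2*z
(2) = gcd((d - 4)*(d - 3)*(d + 3), (d - 5)*(d - 3)^2) = d - 3
(3) = gcd(j*(j + 4*sqrt(2)), j*(j - 3)*(sqrt(2)*j/2 + 1)) = j
(4) = gcd(x*(x + 5), (x - 1)*(x + 5)) = x + 5
(5) = gcd(v*(v + 5), v*(v + 1)) = v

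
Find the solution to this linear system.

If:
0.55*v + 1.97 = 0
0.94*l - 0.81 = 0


Then:
l = 0.86
v = -3.58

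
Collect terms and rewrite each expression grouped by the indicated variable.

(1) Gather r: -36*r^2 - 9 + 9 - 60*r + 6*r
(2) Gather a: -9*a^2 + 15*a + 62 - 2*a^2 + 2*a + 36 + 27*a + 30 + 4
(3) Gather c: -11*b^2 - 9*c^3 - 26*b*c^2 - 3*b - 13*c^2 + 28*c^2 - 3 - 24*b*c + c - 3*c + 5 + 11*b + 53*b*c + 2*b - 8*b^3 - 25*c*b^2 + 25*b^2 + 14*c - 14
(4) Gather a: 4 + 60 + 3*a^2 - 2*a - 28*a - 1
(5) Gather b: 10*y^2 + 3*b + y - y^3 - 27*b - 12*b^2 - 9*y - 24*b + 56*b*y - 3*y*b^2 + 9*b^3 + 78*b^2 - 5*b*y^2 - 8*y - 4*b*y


(1) = -36*r^2 - 54*r
(2) = -11*a^2 + 44*a + 132
(3) = -8*b^3 + 14*b^2 + 10*b - 9*c^3 + c^2*(15 - 26*b) + c*(-25*b^2 + 29*b + 12) - 12
(4) = 3*a^2 - 30*a + 63
(5) = 9*b^3 + b^2*(66 - 3*y) + b*(-5*y^2 + 52*y - 48) - y^3 + 10*y^2 - 16*y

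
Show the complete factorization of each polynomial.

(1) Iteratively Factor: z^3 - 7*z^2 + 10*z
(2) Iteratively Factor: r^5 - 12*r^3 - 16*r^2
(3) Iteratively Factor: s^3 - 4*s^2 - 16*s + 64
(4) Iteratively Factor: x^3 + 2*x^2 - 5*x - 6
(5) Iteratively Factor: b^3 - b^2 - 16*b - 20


(1) = (z - 2)*(z^2 - 5*z) = (z - 5)*(z - 2)*(z)
(2) = (r)*(r^4 - 12*r^2 - 16*r) = r^2*(r^3 - 12*r - 16) = r^2*(r + 2)*(r^2 - 2*r - 8) = r^2*(r - 4)*(r + 2)*(r + 2)
(3) = (s - 4)*(s^2 - 16) = (s - 4)*(s + 4)*(s - 4)
(4) = (x - 2)*(x^2 + 4*x + 3) = (x - 2)*(x + 3)*(x + 1)
(5) = (b - 5)*(b^2 + 4*b + 4) = (b - 5)*(b + 2)*(b + 2)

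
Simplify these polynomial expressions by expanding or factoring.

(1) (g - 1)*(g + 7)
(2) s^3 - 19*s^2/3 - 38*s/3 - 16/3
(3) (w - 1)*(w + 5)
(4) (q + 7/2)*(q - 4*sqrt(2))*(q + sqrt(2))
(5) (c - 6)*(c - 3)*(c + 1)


(1) = g^2 + 6*g - 7
(2) = (s - 8)*(s + 2/3)*(s + 1)
(3) = w^2 + 4*w - 5
(4) = q^3 - 3*sqrt(2)*q^2 + 7*q^2/2 - 21*sqrt(2)*q/2 - 8*q - 28
(5) = c^3 - 8*c^2 + 9*c + 18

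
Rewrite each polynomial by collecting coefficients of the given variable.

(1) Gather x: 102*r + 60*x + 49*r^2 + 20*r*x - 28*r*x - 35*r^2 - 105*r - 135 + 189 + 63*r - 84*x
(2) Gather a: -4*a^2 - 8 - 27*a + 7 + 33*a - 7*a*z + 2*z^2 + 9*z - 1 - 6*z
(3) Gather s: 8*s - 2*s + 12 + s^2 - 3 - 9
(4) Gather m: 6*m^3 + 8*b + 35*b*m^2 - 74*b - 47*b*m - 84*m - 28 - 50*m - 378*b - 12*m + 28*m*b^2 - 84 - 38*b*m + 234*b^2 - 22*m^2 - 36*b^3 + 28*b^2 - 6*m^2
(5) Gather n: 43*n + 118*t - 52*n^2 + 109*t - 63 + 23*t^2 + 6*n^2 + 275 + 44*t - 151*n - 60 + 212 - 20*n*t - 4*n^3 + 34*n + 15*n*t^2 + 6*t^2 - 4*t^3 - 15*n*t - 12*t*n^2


(1) = 14*r^2 + 60*r + x*(-8*r - 24) + 54
(2) = -4*a^2 + a*(6 - 7*z) + 2*z^2 + 3*z - 2
(3) = s^2 + 6*s
(4) = -36*b^3 + 262*b^2 - 444*b + 6*m^3 + m^2*(35*b - 28) + m*(28*b^2 - 85*b - 146) - 112
(5) = -4*n^3 + n^2*(-12*t - 46) + n*(15*t^2 - 35*t - 74) - 4*t^3 + 29*t^2 + 271*t + 364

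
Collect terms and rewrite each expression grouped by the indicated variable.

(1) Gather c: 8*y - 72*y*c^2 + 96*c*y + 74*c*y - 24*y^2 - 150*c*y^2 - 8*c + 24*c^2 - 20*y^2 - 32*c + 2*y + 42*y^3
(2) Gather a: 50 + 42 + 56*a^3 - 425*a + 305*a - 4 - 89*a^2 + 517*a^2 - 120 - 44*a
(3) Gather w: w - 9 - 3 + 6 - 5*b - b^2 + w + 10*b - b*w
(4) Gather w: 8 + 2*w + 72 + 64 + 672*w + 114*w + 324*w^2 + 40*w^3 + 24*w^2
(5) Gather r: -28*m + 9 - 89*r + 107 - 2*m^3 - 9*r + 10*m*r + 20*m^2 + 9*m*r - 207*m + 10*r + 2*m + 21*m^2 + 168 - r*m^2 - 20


(1) = c^2*(24 - 72*y) + c*(-150*y^2 + 170*y - 40) + 42*y^3 - 44*y^2 + 10*y
(2) = 56*a^3 + 428*a^2 - 164*a - 32
(3) = -b^2 + 5*b + w*(2 - b) - 6
(4) = 40*w^3 + 348*w^2 + 788*w + 144
(5) = -2*m^3 + 41*m^2 - 233*m + r*(-m^2 + 19*m - 88) + 264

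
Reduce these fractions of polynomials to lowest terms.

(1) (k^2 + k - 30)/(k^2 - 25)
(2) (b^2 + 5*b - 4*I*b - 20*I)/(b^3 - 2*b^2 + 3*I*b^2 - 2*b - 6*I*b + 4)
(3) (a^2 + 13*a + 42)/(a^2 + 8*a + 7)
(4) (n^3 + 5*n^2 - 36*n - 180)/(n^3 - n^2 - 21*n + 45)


(1) = (k + 6)/(k + 5)
(2) = (b^2 + b*(5 - 4*I) - 20*I)/(b^3 + b^2*(-2 + 3*I) + b*(-2 - 6*I) + 4)
(3) = (a + 6)/(a + 1)
(4) = (n^2 - 36)/(n^2 - 6*n + 9)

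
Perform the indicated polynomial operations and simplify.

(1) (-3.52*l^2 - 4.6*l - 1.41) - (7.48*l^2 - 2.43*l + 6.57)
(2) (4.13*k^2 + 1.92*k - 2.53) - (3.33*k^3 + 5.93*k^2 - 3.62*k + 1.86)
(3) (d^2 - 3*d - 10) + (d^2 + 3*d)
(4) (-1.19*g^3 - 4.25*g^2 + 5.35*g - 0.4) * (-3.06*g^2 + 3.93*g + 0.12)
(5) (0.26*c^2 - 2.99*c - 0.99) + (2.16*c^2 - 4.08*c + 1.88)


(1) = -11.0*l^2 - 2.17*l - 7.98
(2) = -3.33*k^3 - 1.8*k^2 + 5.54*k - 4.39
(3) = 2*d^2 - 10
(4) = 3.6414*g^5 + 8.3283*g^4 - 33.2163*g^3 + 21.7395*g^2 - 0.93*g - 0.048
(5) = 2.42*c^2 - 7.07*c + 0.89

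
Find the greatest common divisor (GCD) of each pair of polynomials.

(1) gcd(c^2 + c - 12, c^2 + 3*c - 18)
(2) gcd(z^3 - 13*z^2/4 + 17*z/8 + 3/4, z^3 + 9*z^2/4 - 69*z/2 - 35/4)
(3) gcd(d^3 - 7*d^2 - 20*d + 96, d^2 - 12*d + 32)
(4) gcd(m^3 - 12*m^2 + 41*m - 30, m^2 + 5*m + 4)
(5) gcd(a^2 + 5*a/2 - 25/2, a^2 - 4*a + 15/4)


(1) = gcd((c - 3)*(c + 4), (c - 3)*(c + 6)) = c - 3
(2) = z + 1/4
(3) = d - 8
(4) = 1
(5) = a - 5/2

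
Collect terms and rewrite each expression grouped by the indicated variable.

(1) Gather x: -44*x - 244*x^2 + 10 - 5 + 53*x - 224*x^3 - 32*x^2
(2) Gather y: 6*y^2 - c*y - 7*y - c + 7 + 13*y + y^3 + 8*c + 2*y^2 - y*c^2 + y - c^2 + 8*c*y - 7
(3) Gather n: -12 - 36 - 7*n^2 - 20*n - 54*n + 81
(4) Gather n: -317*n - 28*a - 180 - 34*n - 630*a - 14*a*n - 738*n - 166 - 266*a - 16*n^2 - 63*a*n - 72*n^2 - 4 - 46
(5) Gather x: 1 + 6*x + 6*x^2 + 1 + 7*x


(1) = -224*x^3 - 276*x^2 + 9*x + 5
(2) = -c^2 + 7*c + y^3 + 8*y^2 + y*(-c^2 + 7*c + 7)
(3) = -7*n^2 - 74*n + 33
(4) = -924*a - 88*n^2 + n*(-77*a - 1089) - 396
(5) = 6*x^2 + 13*x + 2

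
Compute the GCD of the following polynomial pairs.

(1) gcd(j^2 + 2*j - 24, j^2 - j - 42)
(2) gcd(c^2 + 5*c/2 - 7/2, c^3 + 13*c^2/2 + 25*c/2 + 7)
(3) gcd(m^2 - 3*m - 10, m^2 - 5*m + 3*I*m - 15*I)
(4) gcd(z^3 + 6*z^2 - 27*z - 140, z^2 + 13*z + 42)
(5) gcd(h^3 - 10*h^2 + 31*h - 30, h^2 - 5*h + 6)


(1) = j + 6
(2) = c + 7/2
(3) = m - 5
(4) = z + 7
(5) = h^2 - 5*h + 6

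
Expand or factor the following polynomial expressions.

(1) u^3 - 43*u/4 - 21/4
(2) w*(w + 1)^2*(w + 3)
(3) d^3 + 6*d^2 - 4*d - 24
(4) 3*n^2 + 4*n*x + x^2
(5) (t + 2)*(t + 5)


(1) = (u - 7/2)*(u + 1/2)*(u + 3)
(2) = w^4 + 5*w^3 + 7*w^2 + 3*w
(3) = (d - 2)*(d + 2)*(d + 6)
(4) = (n + x)*(3*n + x)
(5) = t^2 + 7*t + 10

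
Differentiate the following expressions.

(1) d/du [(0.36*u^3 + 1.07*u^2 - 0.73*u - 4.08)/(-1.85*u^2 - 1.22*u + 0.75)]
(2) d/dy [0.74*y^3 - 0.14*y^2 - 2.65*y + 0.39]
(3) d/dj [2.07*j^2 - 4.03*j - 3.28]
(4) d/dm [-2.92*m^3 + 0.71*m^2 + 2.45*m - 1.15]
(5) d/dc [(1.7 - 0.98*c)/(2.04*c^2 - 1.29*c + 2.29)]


(1) = (-0.666*u^4 - 0.8784*u^3 - 1.8459*u^2 - 13.491*u - 5.5251)/(3.4225*u^4 + 4.514*u^3 - 1.2866*u^2 - 1.83*u + 0.5625)
(2) = 2.22*y^2 - 0.28*y - 2.65
(3) = 4.14*j - 4.03
(4) = -8.76*m^2 + 1.42*m + 2.45
(5) = (1.9992*c^2 - 6.936*c - 0.0512)/(4.1616*c^4 - 5.2632*c^3 + 11.0073*c^2 - 5.9082*c + 5.2441)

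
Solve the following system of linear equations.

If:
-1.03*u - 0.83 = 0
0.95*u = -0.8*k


Then:
k = 0.96
u = -0.81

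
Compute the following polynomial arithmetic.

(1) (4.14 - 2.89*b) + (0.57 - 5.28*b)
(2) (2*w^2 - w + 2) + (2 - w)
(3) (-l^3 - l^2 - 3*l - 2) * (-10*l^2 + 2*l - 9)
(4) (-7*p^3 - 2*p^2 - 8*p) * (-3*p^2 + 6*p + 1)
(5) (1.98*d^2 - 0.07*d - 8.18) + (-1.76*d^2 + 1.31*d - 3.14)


(1) = 4.71 - 8.17*b
(2) = 2*w^2 - 2*w + 4
(3) = 10*l^5 + 8*l^4 + 37*l^3 + 23*l^2 + 23*l + 18
(4) = 21*p^5 - 36*p^4 + 5*p^3 - 50*p^2 - 8*p
(5) = 0.22*d^2 + 1.24*d - 11.32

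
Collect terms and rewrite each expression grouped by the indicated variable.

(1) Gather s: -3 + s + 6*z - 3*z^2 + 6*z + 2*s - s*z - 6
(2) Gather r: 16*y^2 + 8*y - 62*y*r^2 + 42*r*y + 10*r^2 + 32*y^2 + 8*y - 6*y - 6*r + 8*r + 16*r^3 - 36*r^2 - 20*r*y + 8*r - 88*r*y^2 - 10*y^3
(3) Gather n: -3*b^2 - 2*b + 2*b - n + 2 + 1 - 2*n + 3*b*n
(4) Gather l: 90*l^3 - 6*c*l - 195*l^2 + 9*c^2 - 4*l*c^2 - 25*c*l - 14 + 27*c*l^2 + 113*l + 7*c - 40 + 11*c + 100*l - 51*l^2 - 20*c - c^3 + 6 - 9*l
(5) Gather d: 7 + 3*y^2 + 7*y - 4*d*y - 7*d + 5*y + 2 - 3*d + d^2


(1) = s*(3 - z) - 3*z^2 + 12*z - 9
(2) = 16*r^3 + r^2*(-62*y - 26) + r*(-88*y^2 + 22*y + 10) - 10*y^3 + 48*y^2 + 10*y
(3) = -3*b^2 + n*(3*b - 3) + 3
(4) = -c^3 + 9*c^2 - 2*c + 90*l^3 + l^2*(27*c - 246) + l*(-4*c^2 - 31*c + 204) - 48
(5) = d^2 + d*(-4*y - 10) + 3*y^2 + 12*y + 9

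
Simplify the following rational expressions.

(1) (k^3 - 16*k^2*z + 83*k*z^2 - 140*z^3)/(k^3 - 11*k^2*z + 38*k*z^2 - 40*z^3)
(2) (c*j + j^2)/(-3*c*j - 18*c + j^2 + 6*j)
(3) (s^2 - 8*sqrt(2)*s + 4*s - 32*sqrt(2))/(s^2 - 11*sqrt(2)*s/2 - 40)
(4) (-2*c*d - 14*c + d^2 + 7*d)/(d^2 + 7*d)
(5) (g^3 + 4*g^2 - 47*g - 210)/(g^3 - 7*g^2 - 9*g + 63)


(1) = (-k + 7*z)/(-k + 2*z)
(2) = (-c*j - j^2)/(3*c*j + 18*c - j^2 - 6*j)
(3) = (2*s + 8)/(2*s + 5*sqrt(2))
(4) = (-2*c + d)/d
(5) = (g^2 + 11*g + 30)/(g^2 - 9)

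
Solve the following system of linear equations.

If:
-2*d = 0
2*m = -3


Then:
d = 0
m = -3/2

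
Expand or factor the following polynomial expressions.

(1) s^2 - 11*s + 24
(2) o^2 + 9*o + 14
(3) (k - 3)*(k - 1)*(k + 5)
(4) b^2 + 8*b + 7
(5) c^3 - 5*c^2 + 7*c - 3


(1) = (s - 8)*(s - 3)
(2) = (o + 2)*(o + 7)
(3) = k^3 + k^2 - 17*k + 15
(4) = (b + 1)*(b + 7)
(5) = (c - 3)*(c - 1)^2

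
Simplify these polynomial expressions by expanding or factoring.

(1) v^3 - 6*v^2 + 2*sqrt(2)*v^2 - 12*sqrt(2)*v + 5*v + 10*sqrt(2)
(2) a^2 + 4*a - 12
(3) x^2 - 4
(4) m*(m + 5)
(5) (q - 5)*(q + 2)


(1) = (v - 5)*(v - 1)*(v + 2*sqrt(2))
(2) = (a - 2)*(a + 6)
(3) = (x - 2)*(x + 2)
(4) = m^2 + 5*m
(5) = q^2 - 3*q - 10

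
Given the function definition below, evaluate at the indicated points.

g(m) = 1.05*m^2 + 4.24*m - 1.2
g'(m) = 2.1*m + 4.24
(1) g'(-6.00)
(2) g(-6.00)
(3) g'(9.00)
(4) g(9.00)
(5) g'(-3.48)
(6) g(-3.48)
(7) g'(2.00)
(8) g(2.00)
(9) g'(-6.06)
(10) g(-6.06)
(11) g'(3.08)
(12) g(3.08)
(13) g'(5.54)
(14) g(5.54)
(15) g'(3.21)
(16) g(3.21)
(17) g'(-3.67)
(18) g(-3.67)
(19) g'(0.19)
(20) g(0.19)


(1) = -8.36
(2) = 11.16
(3) = 23.14
(4) = 122.01
(5) = -3.07
(6) = -3.24
(7) = 8.44
(8) = 11.48
(9) = -8.49
(10) = 11.67
(11) = 10.71
(12) = 21.82
(13) = 15.87
(14) = 54.52
(15) = 10.98
(16) = 23.23
(17) = -3.47
(18) = -2.62
(19) = 4.64
(20) = -0.36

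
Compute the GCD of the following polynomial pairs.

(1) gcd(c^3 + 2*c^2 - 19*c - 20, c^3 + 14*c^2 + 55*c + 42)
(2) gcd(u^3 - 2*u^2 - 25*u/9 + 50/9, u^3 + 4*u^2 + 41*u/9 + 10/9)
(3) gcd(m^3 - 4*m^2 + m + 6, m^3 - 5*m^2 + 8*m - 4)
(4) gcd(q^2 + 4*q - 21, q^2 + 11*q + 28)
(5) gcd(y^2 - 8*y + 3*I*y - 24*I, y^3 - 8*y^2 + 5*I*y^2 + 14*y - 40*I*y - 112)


(1) = c + 1
(2) = u + 5/3
(3) = gcd((m - 3)*(m - 2)*(m + 1), (m - 2)^2*(m - 1)) = m - 2
(4) = q + 7
(5) = y - 8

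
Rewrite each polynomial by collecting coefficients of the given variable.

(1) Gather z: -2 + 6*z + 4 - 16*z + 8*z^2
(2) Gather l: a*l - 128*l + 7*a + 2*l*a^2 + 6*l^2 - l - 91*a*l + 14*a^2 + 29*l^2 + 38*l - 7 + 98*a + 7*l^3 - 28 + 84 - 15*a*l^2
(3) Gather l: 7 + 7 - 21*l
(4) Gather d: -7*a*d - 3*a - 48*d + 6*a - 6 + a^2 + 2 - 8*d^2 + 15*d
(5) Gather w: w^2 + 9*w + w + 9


(1) = 8*z^2 - 10*z + 2
(2) = 14*a^2 + 105*a + 7*l^3 + l^2*(35 - 15*a) + l*(2*a^2 - 90*a - 91) + 49
(3) = 14 - 21*l
(4) = a^2 + 3*a - 8*d^2 + d*(-7*a - 33) - 4
(5) = w^2 + 10*w + 9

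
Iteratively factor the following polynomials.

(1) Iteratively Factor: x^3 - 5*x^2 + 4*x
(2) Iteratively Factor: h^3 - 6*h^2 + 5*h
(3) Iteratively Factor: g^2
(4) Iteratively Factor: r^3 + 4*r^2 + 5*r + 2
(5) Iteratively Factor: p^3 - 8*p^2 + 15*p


(1) = (x - 4)*(x^2 - x) = x*(x - 4)*(x - 1)
(2) = (h)*(h^2 - 6*h + 5) = h*(h - 1)*(h - 5)
(3) = (g)*(g)
(4) = (r + 1)*(r^2 + 3*r + 2) = (r + 1)*(r + 2)*(r + 1)
(5) = (p)*(p^2 - 8*p + 15) = p*(p - 3)*(p - 5)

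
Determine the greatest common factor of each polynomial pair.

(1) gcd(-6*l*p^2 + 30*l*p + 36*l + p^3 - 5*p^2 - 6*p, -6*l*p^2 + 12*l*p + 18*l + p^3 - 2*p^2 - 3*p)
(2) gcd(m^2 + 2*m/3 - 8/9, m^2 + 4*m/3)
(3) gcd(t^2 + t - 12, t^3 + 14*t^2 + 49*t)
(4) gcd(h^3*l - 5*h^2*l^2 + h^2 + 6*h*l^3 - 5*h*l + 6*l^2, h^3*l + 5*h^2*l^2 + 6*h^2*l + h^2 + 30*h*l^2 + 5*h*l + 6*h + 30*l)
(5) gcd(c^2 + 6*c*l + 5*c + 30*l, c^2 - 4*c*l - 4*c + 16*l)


(1) = gcd((-6*l + p)*(p - 6)*(p + 1), (-6*l + p)*(p - 3)*(p + 1)) = -6*l*p - 6*l + p^2 + p
(2) = m + 4/3
(3) = gcd((t - 3)*(t + 4), t*(t + 7)^2) = 1
(4) = gcd((h - 3*l)*(h - 2*l)*(h*l + 1), (h + 6)*(h + 5*l)*(h*l + 1)) = h*l + 1
(5) = gcd((c + 5)*(c + 6*l), (c - 4)*(c - 4*l)) = 1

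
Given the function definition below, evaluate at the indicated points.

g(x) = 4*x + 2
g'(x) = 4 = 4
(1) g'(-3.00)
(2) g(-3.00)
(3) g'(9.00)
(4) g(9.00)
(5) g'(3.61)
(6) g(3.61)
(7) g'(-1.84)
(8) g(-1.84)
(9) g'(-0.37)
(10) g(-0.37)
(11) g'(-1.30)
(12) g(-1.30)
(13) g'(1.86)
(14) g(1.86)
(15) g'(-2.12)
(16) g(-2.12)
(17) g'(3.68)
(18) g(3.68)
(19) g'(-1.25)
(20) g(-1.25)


(1) = 4.00
(2) = -10.00
(3) = 4.00
(4) = 38.00
(5) = 4.00
(6) = 16.44
(7) = 4.00
(8) = -5.36
(9) = 4.00
(10) = 0.52
(11) = 4.00
(12) = -3.20
(13) = 4.00
(14) = 9.44
(15) = 4.00
(16) = -6.48
(17) = 4.00
(18) = 16.72
(19) = 4.00
(20) = -3.00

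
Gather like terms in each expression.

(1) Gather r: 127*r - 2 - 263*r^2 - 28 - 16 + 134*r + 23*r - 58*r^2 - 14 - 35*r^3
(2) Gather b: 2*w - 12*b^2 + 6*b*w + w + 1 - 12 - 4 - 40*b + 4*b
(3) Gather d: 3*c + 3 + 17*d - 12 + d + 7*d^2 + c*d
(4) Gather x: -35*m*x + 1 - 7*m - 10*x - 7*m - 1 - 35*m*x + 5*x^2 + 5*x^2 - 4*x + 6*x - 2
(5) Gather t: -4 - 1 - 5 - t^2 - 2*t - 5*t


(1) = -35*r^3 - 321*r^2 + 284*r - 60
(2) = -12*b^2 + b*(6*w - 36) + 3*w - 15
(3) = 3*c + 7*d^2 + d*(c + 18) - 9
(4) = -14*m + 10*x^2 + x*(-70*m - 8) - 2
(5) = -t^2 - 7*t - 10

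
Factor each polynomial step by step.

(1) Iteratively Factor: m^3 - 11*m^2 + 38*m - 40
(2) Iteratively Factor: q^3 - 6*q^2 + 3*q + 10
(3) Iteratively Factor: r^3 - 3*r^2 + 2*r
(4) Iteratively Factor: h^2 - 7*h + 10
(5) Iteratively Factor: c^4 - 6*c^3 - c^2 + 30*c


(1) = (m - 4)*(m^2 - 7*m + 10) = (m - 4)*(m - 2)*(m - 5)
(2) = (q + 1)*(q^2 - 7*q + 10) = (q - 2)*(q + 1)*(q - 5)
(3) = (r)*(r^2 - 3*r + 2) = r*(r - 1)*(r - 2)
(4) = (h - 5)*(h - 2)
(5) = (c)*(c^3 - 6*c^2 - c + 30) = c*(c - 3)*(c^2 - 3*c - 10) = c*(c - 5)*(c - 3)*(c + 2)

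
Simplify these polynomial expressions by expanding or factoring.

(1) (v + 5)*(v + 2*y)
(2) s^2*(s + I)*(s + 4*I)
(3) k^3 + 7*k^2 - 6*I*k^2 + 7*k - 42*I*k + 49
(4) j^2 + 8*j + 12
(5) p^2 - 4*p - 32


(1) = v^2 + 2*v*y + 5*v + 10*y
(2) = s^4 + 5*I*s^3 - 4*s^2
(3) = (k + 7)*(k - 7*I)*(k + I)
(4) = (j + 2)*(j + 6)
(5) = (p - 8)*(p + 4)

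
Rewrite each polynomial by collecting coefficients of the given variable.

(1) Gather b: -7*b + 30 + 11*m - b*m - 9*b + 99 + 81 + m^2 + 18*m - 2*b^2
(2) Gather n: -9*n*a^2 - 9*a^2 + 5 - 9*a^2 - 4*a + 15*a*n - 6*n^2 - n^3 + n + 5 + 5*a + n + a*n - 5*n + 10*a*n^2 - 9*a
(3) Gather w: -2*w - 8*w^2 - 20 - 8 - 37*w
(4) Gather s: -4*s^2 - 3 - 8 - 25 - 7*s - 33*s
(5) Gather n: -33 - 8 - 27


(1) = -2*b^2 + b*(-m - 16) + m^2 + 29*m + 210
(2) = -18*a^2 - 8*a - n^3 + n^2*(10*a - 6) + n*(-9*a^2 + 16*a - 3) + 10
(3) = -8*w^2 - 39*w - 28
(4) = -4*s^2 - 40*s - 36
(5) = -68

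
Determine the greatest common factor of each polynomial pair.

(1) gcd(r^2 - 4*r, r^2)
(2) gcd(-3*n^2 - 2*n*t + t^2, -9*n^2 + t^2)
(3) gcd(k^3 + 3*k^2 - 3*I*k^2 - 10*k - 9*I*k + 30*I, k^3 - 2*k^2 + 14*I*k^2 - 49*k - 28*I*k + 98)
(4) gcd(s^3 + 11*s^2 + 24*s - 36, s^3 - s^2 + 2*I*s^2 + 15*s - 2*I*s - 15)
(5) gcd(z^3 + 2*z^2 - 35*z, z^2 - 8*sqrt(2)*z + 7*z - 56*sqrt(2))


(1) = r
(2) = gcd((-3*n + t)*(n + t), (-3*n + t)*(3*n + t)) = -3*n + t
(3) = k - 2
(4) = gcd((s - 1)*(s + 6)^2, (s - 1)*(s - 3*I)*(s + 5*I)) = s - 1
(5) = gcd(z*(z - 5)*(z + 7), (z + 7)*(z - 8*sqrt(2))) = z + 7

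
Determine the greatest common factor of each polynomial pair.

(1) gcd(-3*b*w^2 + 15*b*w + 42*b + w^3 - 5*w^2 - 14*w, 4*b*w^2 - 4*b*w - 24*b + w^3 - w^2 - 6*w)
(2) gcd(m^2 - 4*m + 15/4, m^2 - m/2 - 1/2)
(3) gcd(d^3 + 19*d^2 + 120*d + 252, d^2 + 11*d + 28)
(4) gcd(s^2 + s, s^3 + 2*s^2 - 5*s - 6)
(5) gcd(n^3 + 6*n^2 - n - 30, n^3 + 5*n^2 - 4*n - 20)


(1) = w + 2
(2) = gcd((m - 5/2)*(m - 3/2), (m - 1)*(m + 1/2)) = 1
(3) = d + 7
(4) = s + 1
(5) = n^2 + 3*n - 10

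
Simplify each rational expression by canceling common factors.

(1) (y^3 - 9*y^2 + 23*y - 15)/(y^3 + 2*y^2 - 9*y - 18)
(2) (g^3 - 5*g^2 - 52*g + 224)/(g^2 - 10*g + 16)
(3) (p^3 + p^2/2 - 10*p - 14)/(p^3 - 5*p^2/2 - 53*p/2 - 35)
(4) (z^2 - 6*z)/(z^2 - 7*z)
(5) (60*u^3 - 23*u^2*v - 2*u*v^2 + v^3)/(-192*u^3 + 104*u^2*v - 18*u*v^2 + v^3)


(1) = (y^2 - 6*y + 5)/(y^2 + 5*y + 6)
(2) = (g^2 + 3*g - 28)/(g - 2)
(3) = (2*p^2 - 3*p - 14)/(2*p^2 - 9*p - 35)
(4) = (z - 6)/(z - 7)
(5) = (-15*u^2 + 2*u*v + v^2)/(48*u^2 - 14*u*v + v^2)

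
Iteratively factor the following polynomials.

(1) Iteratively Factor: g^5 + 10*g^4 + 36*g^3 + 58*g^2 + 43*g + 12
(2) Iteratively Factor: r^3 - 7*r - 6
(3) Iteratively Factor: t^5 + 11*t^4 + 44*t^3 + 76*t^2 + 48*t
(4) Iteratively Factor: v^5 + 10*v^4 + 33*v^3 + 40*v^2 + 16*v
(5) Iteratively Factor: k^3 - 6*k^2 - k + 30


(1) = (g + 1)*(g^4 + 9*g^3 + 27*g^2 + 31*g + 12) = (g + 1)*(g + 3)*(g^3 + 6*g^2 + 9*g + 4) = (g + 1)^2*(g + 3)*(g^2 + 5*g + 4) = (g + 1)^2*(g + 3)*(g + 4)*(g + 1)
(2) = (r + 1)*(r^2 - r - 6) = (r - 3)*(r + 1)*(r + 2)
(3) = (t + 4)*(t^4 + 7*t^3 + 16*t^2 + 12*t) = (t + 3)*(t + 4)*(t^3 + 4*t^2 + 4*t) = (t + 2)*(t + 3)*(t + 4)*(t^2 + 2*t) = t*(t + 2)*(t + 3)*(t + 4)*(t + 2)
(4) = (v)*(v^4 + 10*v^3 + 33*v^2 + 40*v + 16) = v*(v + 4)*(v^3 + 6*v^2 + 9*v + 4) = v*(v + 1)*(v + 4)*(v^2 + 5*v + 4) = v*(v + 1)^2*(v + 4)*(v + 4)
(5) = (k - 5)*(k^2 - k - 6) = (k - 5)*(k - 3)*(k + 2)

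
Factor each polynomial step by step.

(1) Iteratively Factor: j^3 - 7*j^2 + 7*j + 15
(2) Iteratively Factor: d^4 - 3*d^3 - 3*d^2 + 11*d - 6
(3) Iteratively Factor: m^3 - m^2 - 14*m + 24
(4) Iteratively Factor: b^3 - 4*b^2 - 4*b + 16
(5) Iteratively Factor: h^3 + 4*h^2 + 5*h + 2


(1) = (j - 3)*(j^2 - 4*j - 5) = (j - 5)*(j - 3)*(j + 1)
(2) = (d - 1)*(d^3 - 2*d^2 - 5*d + 6) = (d - 3)*(d - 1)*(d^2 + d - 2) = (d - 3)*(d - 1)*(d + 2)*(d - 1)
(3) = (m + 4)*(m^2 - 5*m + 6) = (m - 2)*(m + 4)*(m - 3)
(4) = (b + 2)*(b^2 - 6*b + 8) = (b - 4)*(b + 2)*(b - 2)
(5) = (h + 1)*(h^2 + 3*h + 2) = (h + 1)*(h + 2)*(h + 1)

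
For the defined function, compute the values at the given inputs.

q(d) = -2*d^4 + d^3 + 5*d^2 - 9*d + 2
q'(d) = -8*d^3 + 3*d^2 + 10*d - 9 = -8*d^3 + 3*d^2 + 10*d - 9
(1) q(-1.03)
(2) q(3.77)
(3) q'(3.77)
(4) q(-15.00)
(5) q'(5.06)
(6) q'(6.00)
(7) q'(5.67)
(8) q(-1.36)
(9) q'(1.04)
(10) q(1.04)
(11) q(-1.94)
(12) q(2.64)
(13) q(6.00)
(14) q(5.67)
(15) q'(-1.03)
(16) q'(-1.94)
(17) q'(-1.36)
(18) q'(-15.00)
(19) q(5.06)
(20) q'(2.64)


(1) = 13.23
(2) = -311.30
(3) = -357.32
(4) = -103363.00
(5) = -918.02
(6) = -1569.00
(7) = -1314.13
(8) = 14.13
(9) = -4.35
(10) = -3.17
(11) = 2.65
(12) = -65.66
(13) = -2248.00
(14) = -1773.10
(15) = -7.38
(16) = 41.30
(17) = 3.07
(18) = 27516.00
(19) = -1097.06
(20) = -108.89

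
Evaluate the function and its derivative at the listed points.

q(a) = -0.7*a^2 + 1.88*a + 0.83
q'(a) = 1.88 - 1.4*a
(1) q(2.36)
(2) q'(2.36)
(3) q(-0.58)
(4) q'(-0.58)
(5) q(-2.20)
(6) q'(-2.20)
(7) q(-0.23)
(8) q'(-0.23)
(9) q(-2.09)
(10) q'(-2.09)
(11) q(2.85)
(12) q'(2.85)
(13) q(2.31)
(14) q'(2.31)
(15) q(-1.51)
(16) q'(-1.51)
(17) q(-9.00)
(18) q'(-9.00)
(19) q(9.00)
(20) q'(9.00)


(1) = 1.37
(2) = -1.42
(3) = -0.50
(4) = 2.69
(5) = -6.69
(6) = 4.96
(7) = 0.36
(8) = 2.20
(9) = -6.16
(10) = 4.81
(11) = 0.50
(12) = -2.11
(13) = 1.44
(14) = -1.35
(15) = -3.60
(16) = 3.99
(17) = -72.79
(18) = 14.48
(19) = -38.95
(20) = -10.72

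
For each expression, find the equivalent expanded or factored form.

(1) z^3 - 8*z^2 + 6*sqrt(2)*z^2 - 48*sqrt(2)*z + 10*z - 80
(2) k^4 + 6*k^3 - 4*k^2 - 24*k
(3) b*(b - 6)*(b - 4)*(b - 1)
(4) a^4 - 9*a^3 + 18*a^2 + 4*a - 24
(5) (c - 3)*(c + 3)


(1) = (z - 8)*(z + sqrt(2))*(z + 5*sqrt(2))
(2) = k*(k - 2)*(k + 2)*(k + 6)
(3) = b^4 - 11*b^3 + 34*b^2 - 24*b
(4) = (a - 6)*(a - 2)^2*(a + 1)
(5) = c^2 - 9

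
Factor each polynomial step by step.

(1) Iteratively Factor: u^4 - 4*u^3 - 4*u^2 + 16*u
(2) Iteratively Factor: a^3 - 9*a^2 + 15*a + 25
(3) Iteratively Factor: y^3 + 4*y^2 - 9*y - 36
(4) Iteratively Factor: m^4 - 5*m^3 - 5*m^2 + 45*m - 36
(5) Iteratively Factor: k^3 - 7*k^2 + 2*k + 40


(1) = (u + 2)*(u^3 - 6*u^2 + 8*u) = u*(u + 2)*(u^2 - 6*u + 8) = u*(u - 2)*(u + 2)*(u - 4)
(2) = (a + 1)*(a^2 - 10*a + 25) = (a - 5)*(a + 1)*(a - 5)
(3) = (y + 4)*(y^2 - 9) = (y + 3)*(y + 4)*(y - 3)
(4) = (m - 4)*(m^3 - m^2 - 9*m + 9) = (m - 4)*(m - 1)*(m^2 - 9) = (m - 4)*(m - 1)*(m + 3)*(m - 3)
(5) = (k + 2)*(k^2 - 9*k + 20) = (k - 4)*(k + 2)*(k - 5)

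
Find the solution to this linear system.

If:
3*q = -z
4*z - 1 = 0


Then:
q = -1/12
z = 1/4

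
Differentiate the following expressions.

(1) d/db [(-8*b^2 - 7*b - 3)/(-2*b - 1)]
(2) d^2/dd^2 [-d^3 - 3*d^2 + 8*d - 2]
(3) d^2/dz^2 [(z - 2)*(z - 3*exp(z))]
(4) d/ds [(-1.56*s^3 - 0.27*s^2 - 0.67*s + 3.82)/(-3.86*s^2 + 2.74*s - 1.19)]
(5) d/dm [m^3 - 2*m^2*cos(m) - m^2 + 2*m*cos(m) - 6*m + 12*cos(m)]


(1) = (16*b^2 + 16*b + 1)/(4*b^2 + 4*b + 1)
(2) = -6*d - 6
(3) = -3*z*exp(z) + 2
(4) = (6.0216*s^4 - 8.5488*s^3 + 2.2432*s^2 + 30.133*s - 9.6695)/(14.8996*s^4 - 21.1528*s^3 + 16.6944*s^2 - 6.5212*s + 1.4161)
(5) = 2*m^2*sin(m) + 3*m^2 - 2*m*sin(m) - 4*m*cos(m) - 2*m - 12*sin(m) + 2*cos(m) - 6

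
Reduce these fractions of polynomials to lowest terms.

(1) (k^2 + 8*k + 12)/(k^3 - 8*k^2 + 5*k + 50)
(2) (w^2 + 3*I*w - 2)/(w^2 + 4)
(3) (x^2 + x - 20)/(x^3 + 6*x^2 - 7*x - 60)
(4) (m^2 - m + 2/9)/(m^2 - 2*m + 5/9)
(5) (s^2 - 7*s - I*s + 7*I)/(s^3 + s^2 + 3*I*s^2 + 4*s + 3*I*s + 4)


(1) = (k + 6)/(k^2 - 10*k + 25)
(2) = (w + I)/(w - 2*I)
(3) = (x - 4)/(x^2 + x - 12)
(4) = (3*m - 2)/(3*m - 5)
(5) = (s - 7)/(s^2 + s*(1 + 4*I) + 4*I)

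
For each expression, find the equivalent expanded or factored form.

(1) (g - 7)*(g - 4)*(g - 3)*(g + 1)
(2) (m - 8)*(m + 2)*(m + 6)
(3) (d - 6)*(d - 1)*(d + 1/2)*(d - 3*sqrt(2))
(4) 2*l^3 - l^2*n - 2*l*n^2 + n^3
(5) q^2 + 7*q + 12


(1) = g^4 - 13*g^3 + 47*g^2 - 23*g - 84
(2) = m^3 - 52*m - 96
(3) = d^4 - 13*d^3/2 - 3*sqrt(2)*d^3 + 5*d^2/2 + 39*sqrt(2)*d^2/2 - 15*sqrt(2)*d/2 + 3*d - 9*sqrt(2)
(4) = (-2*l + n)*(-l + n)*(l + n)
(5) = (q + 3)*(q + 4)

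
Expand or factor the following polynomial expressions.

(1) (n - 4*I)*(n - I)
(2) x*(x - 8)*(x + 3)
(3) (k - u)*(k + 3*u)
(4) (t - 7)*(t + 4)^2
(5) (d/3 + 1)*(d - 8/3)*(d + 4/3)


(1) = n^2 - 5*I*n - 4
(2) = x^3 - 5*x^2 - 24*x
(3) = k^2 + 2*k*u - 3*u^2
(4) = t^3 + t^2 - 40*t - 112
(5) = d^3/3 + 5*d^2/9 - 68*d/27 - 32/9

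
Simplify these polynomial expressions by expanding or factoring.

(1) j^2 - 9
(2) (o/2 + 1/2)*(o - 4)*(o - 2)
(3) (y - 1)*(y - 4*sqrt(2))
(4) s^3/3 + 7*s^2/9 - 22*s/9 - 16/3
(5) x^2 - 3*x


(1) = (j - 3)*(j + 3)
(2) = o^3/2 - 5*o^2/2 + o + 4
(3) = y^2 - 4*sqrt(2)*y - y + 4*sqrt(2)
(4) = (s/3 + 1)*(s - 8/3)*(s + 2)
(5) = x*(x - 3)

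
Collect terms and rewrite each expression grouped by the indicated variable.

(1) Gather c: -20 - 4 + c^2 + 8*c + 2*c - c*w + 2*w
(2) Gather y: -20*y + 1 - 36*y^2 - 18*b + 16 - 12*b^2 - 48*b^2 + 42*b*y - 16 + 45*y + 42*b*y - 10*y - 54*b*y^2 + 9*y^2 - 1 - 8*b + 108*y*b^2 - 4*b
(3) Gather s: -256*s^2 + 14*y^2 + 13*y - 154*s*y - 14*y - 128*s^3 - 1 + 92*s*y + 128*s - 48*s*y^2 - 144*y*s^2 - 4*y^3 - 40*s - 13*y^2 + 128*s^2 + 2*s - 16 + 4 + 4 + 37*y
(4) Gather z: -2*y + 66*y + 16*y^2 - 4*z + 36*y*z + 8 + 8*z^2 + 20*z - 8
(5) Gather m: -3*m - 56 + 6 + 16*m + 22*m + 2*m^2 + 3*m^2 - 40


(1) = c^2 + c*(10 - w) + 2*w - 24
(2) = -60*b^2 - 30*b + y^2*(-54*b - 27) + y*(108*b^2 + 84*b + 15)
(3) = -128*s^3 + s^2*(-144*y - 128) + s*(-48*y^2 - 62*y + 90) - 4*y^3 + y^2 + 36*y - 9
(4) = 16*y^2 + 64*y + 8*z^2 + z*(36*y + 16)
(5) = 5*m^2 + 35*m - 90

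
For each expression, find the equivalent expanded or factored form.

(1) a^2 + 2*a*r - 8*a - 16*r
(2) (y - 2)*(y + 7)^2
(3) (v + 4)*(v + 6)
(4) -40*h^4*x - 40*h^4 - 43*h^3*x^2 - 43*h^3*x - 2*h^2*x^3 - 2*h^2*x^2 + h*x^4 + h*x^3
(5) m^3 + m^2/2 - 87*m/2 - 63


(1) = (a - 8)*(a + 2*r)
(2) = y^3 + 12*y^2 + 21*y - 98
(3) = v^2 + 10*v + 24
(4) = (-8*h + x)*(h + x)*(5*h + x)*(h*x + h)
(5) = (m - 7)*(m + 3/2)*(m + 6)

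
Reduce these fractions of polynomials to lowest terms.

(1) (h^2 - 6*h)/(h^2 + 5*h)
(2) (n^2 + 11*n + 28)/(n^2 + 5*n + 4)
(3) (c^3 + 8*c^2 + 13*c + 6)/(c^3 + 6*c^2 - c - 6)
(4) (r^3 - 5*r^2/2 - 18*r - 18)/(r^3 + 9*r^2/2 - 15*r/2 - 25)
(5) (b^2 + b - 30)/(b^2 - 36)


(1) = (h - 6)/(h + 5)
(2) = (n + 7)/(n + 1)
(3) = (c + 1)/(c - 1)
(4) = (2*r^2 - 9*r - 18)/(2*r^2 + 5*r - 25)
(5) = (b - 5)/(b - 6)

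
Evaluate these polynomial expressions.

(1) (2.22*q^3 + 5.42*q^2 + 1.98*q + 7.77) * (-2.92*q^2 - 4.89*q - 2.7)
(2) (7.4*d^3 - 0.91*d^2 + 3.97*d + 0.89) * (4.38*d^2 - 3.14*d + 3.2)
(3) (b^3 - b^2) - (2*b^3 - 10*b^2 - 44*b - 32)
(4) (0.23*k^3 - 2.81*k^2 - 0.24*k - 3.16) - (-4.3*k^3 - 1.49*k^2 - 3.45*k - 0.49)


(1) = -6.4824*q^5 - 26.6822*q^4 - 38.2794*q^3 - 47.0046*q^2 - 43.3413*q - 20.979
(2) = 32.412*d^5 - 27.2218*d^4 + 43.926*d^3 - 11.4796*d^2 + 9.9094*d + 2.848
(3) = -b^3 + 9*b^2 + 44*b + 32
(4) = 4.53*k^3 - 1.32*k^2 + 3.21*k - 2.67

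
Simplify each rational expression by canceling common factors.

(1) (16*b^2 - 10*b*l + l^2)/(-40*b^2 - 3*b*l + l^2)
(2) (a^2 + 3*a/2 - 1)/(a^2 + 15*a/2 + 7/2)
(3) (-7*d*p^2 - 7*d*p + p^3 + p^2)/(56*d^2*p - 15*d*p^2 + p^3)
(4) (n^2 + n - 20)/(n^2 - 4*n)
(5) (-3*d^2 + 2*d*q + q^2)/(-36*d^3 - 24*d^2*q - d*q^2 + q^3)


(1) = (-2*b + l)/(5*b + l)
(2) = (2*a^2 + 3*a - 2)/(2*a^2 + 15*a + 7)
(3) = (p + 1)/(-8*d + p)
(4) = (n + 5)/n
(5) = (-d + q)/(-12*d^2 - 4*d*q + q^2)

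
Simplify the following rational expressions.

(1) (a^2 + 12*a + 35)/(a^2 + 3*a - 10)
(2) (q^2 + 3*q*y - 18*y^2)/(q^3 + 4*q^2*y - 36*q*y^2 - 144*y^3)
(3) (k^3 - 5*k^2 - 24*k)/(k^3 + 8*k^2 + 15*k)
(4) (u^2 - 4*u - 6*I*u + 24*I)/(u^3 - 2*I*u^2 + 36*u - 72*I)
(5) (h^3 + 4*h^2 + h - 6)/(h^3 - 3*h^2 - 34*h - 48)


(1) = (a + 7)/(a - 2)
(2) = (-q + 3*y)/(-q^2 + 2*q*y + 24*y^2)
(3) = (k - 8)/(k + 5)
(4) = (u - 4)/(u^2 + 4*I*u + 12)
(5) = (h - 1)/(h - 8)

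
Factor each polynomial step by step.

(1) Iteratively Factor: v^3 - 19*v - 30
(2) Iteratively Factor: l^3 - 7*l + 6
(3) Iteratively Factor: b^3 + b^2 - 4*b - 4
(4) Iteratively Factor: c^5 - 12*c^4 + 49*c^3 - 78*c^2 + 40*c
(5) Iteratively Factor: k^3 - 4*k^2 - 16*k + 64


(1) = (v + 3)*(v^2 - 3*v - 10) = (v - 5)*(v + 3)*(v + 2)
(2) = (l - 1)*(l^2 + l - 6) = (l - 2)*(l - 1)*(l + 3)
(3) = (b + 1)*(b^2 - 4) = (b + 1)*(b + 2)*(b - 2)
(4) = (c - 1)*(c^4 - 11*c^3 + 38*c^2 - 40*c) = (c - 4)*(c - 1)*(c^3 - 7*c^2 + 10*c) = c*(c - 4)*(c - 1)*(c^2 - 7*c + 10) = c*(c - 4)*(c - 2)*(c - 1)*(c - 5)
(5) = (k - 4)*(k^2 - 16) = (k - 4)^2*(k + 4)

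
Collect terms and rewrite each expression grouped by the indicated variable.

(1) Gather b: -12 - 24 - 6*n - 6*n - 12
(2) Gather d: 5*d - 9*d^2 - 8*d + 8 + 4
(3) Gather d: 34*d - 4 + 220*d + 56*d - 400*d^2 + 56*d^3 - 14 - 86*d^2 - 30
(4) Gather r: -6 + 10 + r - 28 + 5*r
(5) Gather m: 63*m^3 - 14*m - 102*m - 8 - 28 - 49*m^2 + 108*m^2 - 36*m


(1) = -12*n - 48
(2) = -9*d^2 - 3*d + 12
(3) = 56*d^3 - 486*d^2 + 310*d - 48
(4) = 6*r - 24
(5) = 63*m^3 + 59*m^2 - 152*m - 36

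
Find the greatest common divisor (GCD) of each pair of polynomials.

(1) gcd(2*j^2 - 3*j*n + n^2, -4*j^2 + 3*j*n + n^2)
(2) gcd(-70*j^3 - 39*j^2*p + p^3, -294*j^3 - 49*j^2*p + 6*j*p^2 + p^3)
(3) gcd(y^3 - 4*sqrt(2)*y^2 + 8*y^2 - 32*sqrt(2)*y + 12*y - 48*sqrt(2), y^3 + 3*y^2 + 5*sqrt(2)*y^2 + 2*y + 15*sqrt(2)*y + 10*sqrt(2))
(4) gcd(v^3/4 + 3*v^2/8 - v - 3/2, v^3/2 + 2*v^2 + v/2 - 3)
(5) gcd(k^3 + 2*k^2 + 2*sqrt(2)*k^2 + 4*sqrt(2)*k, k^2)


(1) = gcd((-2*j + n)*(-j + n), (-j + n)*(4*j + n)) = j - n
(2) = gcd((-7*j + p)*(2*j + p)*(5*j + p), (-7*j + p)*(6*j + p)*(7*j + p)) = -7*j + p
(3) = y + 2
(4) = gcd((v/4 + 1/2)*(v - 2)*(v + 3/2), (v/2 + 1)*(v - 1)*(v + 3)) = v + 2
(5) = gcd(k*(k + 2)*(k + 2*sqrt(2)), k^2) = k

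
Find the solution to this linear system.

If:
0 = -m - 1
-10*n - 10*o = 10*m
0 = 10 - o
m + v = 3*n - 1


Then:
m = -1
n = -9
o = 10
v = -27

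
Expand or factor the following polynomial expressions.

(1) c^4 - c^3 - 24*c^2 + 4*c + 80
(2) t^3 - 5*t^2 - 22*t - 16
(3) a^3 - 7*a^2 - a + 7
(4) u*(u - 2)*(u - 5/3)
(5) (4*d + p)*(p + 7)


(1) = (c - 5)*(c - 2)*(c + 2)*(c + 4)
(2) = (t - 8)*(t + 1)*(t + 2)
(3) = (a - 7)*(a - 1)*(a + 1)
(4) = u^3 - 11*u^2/3 + 10*u/3
(5) = 4*d*p + 28*d + p^2 + 7*p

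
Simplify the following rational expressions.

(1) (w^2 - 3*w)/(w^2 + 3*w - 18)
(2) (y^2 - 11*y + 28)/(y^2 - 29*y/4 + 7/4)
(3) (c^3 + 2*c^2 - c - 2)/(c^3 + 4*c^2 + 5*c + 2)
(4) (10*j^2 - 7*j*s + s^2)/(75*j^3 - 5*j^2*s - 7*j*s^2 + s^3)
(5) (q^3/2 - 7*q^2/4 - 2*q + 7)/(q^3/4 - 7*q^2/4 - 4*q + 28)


(1) = w/(w + 6)
(2) = (4*y - 16)/(4*y - 1)
(3) = (c - 1)/(c + 1)
(4) = (-2*j + s)/(-15*j^2 - 2*j*s + s^2)
(5) = (2*q^3 - 7*q^2 - 8*q + 28)/(q^3 - 7*q^2 - 16*q + 112)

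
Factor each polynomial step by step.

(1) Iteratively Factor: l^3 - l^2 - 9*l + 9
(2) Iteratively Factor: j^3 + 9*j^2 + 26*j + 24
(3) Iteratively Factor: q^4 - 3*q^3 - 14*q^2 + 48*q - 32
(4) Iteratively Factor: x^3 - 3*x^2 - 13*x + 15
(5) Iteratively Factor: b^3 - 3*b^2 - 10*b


(1) = (l - 1)*(l^2 - 9) = (l - 3)*(l - 1)*(l + 3)
(2) = (j + 4)*(j^2 + 5*j + 6) = (j + 2)*(j + 4)*(j + 3)
(3) = (q + 4)*(q^3 - 7*q^2 + 14*q - 8) = (q - 4)*(q + 4)*(q^2 - 3*q + 2) = (q - 4)*(q - 2)*(q + 4)*(q - 1)
(4) = (x + 3)*(x^2 - 6*x + 5) = (x - 1)*(x + 3)*(x - 5)
(5) = (b + 2)*(b^2 - 5*b) = b*(b + 2)*(b - 5)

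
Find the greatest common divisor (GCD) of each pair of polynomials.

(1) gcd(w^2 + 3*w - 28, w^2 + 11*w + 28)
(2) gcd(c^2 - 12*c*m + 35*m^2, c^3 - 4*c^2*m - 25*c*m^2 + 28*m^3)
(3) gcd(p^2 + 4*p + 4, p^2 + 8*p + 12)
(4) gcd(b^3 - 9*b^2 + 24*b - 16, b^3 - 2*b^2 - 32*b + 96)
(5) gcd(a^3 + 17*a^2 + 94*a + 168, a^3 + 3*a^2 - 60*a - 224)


(1) = gcd((w - 4)*(w + 7), (w + 4)*(w + 7)) = w + 7
(2) = c - 7*m
(3) = p + 2
(4) = b^2 - 8*b + 16
(5) = a^2 + 11*a + 28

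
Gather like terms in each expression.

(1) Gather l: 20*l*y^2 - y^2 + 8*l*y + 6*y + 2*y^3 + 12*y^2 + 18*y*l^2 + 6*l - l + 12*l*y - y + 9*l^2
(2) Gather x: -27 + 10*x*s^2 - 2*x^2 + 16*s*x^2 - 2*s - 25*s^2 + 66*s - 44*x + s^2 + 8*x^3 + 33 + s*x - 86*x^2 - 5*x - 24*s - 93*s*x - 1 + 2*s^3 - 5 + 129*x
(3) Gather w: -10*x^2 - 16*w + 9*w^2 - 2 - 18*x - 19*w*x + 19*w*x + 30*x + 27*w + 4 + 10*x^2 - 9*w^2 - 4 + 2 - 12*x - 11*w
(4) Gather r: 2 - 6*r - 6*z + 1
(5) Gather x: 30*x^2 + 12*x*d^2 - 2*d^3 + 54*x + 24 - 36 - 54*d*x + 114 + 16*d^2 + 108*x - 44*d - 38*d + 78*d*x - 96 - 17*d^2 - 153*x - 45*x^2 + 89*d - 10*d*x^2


(1) = l^2*(18*y + 9) + l*(20*y^2 + 20*y + 5) + 2*y^3 + 11*y^2 + 5*y
(2) = 2*s^3 - 24*s^2 + 40*s + 8*x^3 + x^2*(16*s - 88) + x*(10*s^2 - 92*s + 80)
(3) = 0
(4) = -6*r - 6*z + 3
(5) = -2*d^3 - d^2 + 7*d + x^2*(-10*d - 15) + x*(12*d^2 + 24*d + 9) + 6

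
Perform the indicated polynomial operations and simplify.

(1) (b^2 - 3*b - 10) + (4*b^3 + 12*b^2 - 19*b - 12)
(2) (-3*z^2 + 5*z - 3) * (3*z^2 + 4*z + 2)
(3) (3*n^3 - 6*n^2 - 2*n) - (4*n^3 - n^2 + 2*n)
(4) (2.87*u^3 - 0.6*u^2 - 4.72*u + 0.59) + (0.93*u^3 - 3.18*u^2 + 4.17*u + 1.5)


(1) = 4*b^3 + 13*b^2 - 22*b - 22
(2) = -9*z^4 + 3*z^3 + 5*z^2 - 2*z - 6
(3) = -n^3 - 5*n^2 - 4*n
(4) = 3.8*u^3 - 3.78*u^2 - 0.55*u + 2.09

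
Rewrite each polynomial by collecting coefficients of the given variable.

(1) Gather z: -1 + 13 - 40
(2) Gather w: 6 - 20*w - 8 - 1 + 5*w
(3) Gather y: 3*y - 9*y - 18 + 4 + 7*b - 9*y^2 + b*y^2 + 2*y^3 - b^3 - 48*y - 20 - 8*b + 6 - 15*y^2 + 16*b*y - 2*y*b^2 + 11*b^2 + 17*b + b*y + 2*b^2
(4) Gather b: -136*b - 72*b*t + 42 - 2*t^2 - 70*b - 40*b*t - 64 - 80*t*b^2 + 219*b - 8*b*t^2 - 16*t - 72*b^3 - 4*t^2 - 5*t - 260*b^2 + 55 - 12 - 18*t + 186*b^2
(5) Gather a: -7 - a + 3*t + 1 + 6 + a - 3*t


(1) = -28
(2) = -15*w - 3
(3) = -b^3 + 13*b^2 + 16*b + 2*y^3 + y^2*(b - 24) + y*(-2*b^2 + 17*b - 54) - 28
(4) = -72*b^3 + b^2*(-80*t - 74) + b*(-8*t^2 - 112*t + 13) - 6*t^2 - 39*t + 21
(5) = 0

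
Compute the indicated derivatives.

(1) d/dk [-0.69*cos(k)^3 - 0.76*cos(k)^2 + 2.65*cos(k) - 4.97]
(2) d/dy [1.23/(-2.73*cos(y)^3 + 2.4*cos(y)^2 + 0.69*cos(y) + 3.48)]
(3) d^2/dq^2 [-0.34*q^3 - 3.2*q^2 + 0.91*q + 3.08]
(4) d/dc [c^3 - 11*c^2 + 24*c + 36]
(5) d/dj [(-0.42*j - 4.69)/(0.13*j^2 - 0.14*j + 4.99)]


(1) = (2.07*cos(k)^2 + 1.52*cos(k) - 2.65)*sin(k)
(2) = (-10.0737*cos(y)^2 + 5.904*cos(y) + 0.8487)*sin(y)/(-2.73*cos(y)^3 + 2.4*cos(y)^2 + 0.69*cos(y) + 3.48)^2
(3) = -2.04*q - 6.4
(4) = 3*c^2 - 22*c + 24
(5) = (0.0546*j^2 + 1.2194*j - 2.7524)/(0.0169*j^4 - 0.0364*j^3 + 1.317*j^2 - 1.3972*j + 24.9001)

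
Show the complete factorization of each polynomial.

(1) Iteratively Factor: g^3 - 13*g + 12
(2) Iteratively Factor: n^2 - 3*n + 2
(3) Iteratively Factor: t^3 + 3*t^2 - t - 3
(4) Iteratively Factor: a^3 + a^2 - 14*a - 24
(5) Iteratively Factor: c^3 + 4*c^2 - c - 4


(1) = (g - 3)*(g^2 + 3*g - 4) = (g - 3)*(g - 1)*(g + 4)
(2) = (n - 1)*(n - 2)
(3) = (t + 3)*(t^2 - 1) = (t - 1)*(t + 3)*(t + 1)
(4) = (a + 2)*(a^2 - a - 12) = (a - 4)*(a + 2)*(a + 3)
(5) = (c + 4)*(c^2 - 1) = (c - 1)*(c + 4)*(c + 1)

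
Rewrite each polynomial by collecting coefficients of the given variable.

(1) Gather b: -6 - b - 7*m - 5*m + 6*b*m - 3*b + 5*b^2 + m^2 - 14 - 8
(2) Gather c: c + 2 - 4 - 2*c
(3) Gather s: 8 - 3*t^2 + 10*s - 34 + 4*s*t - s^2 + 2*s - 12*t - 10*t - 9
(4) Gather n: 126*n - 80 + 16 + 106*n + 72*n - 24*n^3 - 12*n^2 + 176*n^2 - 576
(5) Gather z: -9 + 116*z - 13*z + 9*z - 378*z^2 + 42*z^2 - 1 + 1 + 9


(1) = 5*b^2 + b*(6*m - 4) + m^2 - 12*m - 28
(2) = -c - 2
(3) = -s^2 + s*(4*t + 12) - 3*t^2 - 22*t - 35
(4) = -24*n^3 + 164*n^2 + 304*n - 640
(5) = -336*z^2 + 112*z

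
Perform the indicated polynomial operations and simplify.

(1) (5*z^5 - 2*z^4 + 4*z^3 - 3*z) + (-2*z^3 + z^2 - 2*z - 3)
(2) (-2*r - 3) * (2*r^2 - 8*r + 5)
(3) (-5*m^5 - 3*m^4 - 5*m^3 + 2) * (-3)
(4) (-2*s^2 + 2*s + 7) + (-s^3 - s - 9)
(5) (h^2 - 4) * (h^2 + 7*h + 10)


(1) = 5*z^5 - 2*z^4 + 2*z^3 + z^2 - 5*z - 3
(2) = -4*r^3 + 10*r^2 + 14*r - 15
(3) = 15*m^5 + 9*m^4 + 15*m^3 - 6
(4) = -s^3 - 2*s^2 + s - 2
(5) = h^4 + 7*h^3 + 6*h^2 - 28*h - 40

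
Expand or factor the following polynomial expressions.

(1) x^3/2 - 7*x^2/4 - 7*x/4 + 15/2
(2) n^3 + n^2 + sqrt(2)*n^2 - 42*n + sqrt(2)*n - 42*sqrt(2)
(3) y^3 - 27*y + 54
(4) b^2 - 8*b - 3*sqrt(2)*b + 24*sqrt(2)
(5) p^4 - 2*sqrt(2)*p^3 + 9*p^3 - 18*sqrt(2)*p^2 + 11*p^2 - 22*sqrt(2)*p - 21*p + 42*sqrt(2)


(1) = (x/2 + 1)*(x - 3)*(x - 5/2)
(2) = (n - 6)*(n + 7)*(n + sqrt(2))
(3) = (y - 3)^2*(y + 6)
(4) = (b - 8)*(b - 3*sqrt(2))
(5) = (p - 1)*(p + 3)*(p + 7)*(p - 2*sqrt(2))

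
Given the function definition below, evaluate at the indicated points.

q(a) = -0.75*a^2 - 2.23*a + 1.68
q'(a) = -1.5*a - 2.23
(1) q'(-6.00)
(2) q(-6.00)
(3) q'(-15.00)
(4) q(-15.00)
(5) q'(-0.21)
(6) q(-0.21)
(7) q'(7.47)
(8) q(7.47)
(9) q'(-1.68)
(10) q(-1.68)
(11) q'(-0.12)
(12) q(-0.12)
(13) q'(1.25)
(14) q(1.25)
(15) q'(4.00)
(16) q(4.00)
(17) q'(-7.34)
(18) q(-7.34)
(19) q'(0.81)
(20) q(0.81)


(1) = 6.77
(2) = -11.94
(3) = 20.27
(4) = -133.62
(5) = -1.92
(6) = 2.12
(7) = -13.44
(8) = -56.83
(9) = 0.29
(10) = 3.31
(11) = -2.05
(12) = 1.94
(13) = -4.11
(14) = -2.28
(15) = -8.23
(16) = -19.24
(17) = 8.78
(18) = -22.36
(19) = -3.45
(20) = -0.62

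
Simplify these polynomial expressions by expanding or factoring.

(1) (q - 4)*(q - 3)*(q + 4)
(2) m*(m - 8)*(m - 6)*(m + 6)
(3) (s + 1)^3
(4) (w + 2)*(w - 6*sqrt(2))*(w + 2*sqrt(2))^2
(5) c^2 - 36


(1) = q^3 - 3*q^2 - 16*q + 48
(2) = m^4 - 8*m^3 - 36*m^2 + 288*m
(3) = s^3 + 3*s^2 + 3*s + 1
(4) = w^4 - 2*sqrt(2)*w^3 + 2*w^3 - 40*w^2 - 4*sqrt(2)*w^2 - 80*w - 48*sqrt(2)*w - 96*sqrt(2)
(5) = (c - 6)*(c + 6)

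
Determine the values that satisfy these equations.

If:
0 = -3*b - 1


Then:
b = -1/3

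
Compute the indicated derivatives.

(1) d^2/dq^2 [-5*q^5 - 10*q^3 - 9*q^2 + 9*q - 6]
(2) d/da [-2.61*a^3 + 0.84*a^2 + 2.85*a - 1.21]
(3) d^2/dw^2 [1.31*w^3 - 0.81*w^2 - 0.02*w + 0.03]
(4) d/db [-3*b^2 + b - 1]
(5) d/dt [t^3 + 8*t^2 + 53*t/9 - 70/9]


(1) = -100*q^3 - 60*q - 18
(2) = -7.83*a^2 + 1.68*a + 2.85
(3) = 7.86*w - 1.62
(4) = 1 - 6*b
(5) = 3*t^2 + 16*t + 53/9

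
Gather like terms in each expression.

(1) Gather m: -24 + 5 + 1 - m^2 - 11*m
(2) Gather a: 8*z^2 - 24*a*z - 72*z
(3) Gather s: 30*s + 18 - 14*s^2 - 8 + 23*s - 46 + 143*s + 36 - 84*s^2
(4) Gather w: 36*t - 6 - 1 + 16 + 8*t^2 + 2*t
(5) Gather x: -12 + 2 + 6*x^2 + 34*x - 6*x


(1) = -m^2 - 11*m - 18
(2) = -24*a*z + 8*z^2 - 72*z
(3) = -98*s^2 + 196*s
(4) = 8*t^2 + 38*t + 9
(5) = 6*x^2 + 28*x - 10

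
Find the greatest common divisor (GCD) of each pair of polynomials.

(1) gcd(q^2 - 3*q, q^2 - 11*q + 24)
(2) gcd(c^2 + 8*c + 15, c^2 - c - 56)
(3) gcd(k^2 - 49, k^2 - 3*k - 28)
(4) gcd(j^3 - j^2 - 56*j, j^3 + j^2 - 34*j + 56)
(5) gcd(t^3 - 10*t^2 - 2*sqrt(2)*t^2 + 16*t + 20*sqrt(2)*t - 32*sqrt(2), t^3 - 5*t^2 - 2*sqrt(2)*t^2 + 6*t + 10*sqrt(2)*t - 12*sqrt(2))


(1) = gcd(q*(q - 3), (q - 8)*(q - 3)) = q - 3
(2) = gcd((c + 3)*(c + 5), (c - 8)*(c + 7)) = 1
(3) = gcd((k - 7)*(k + 7), (k - 7)*(k + 4)) = k - 7
(4) = j + 7
(5) = gcd((t - 8)*(t - 2)*(t - 2*sqrt(2)), (t - 3)*(t - 2)*(t - 2*sqrt(2))) = t^2 + t*(-2*sqrt(2) - 2) + 4*sqrt(2)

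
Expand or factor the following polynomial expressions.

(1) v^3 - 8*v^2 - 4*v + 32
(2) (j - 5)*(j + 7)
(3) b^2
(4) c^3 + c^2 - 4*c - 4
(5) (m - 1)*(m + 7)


(1) = (v - 8)*(v - 2)*(v + 2)
(2) = j^2 + 2*j - 35
(3) = b^2
(4) = (c - 2)*(c + 1)*(c + 2)
(5) = m^2 + 6*m - 7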